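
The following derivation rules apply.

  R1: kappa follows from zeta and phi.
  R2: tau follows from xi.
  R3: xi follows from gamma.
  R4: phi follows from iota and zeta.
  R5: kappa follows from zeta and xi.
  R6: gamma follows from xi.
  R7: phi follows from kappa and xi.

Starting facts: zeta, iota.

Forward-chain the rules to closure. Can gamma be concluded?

No

gamma would need xi (R6), but xi is never established.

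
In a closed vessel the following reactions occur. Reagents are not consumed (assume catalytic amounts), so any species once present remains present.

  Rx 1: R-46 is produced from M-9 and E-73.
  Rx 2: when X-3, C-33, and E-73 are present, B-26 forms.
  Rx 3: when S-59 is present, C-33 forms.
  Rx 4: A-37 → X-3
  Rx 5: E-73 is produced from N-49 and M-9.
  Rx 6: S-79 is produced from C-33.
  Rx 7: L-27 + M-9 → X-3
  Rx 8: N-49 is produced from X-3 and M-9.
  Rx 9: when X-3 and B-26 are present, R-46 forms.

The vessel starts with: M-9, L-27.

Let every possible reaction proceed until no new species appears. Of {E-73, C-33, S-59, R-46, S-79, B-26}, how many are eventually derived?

L-27 and M-9 present → X-3 forms (Rx 7).
X-3 and M-9 present → N-49 forms (Rx 8).
N-49 and M-9 present → E-73 forms (Rx 5).
M-9 and E-73 present → R-46 forms (Rx 1).
E-73: reached.
C-33 would need S-59 (Rx 3), but S-59 never forms.
No rule produces S-59, and it is not given.
R-46: reached.
S-79 would need C-33 (Rx 6), but C-33 never forms.
B-26 would need X-3, C-33, and E-73 (Rx 2), but C-33 never forms.
Reached: E-73 and R-46 — 2 of the 6.

2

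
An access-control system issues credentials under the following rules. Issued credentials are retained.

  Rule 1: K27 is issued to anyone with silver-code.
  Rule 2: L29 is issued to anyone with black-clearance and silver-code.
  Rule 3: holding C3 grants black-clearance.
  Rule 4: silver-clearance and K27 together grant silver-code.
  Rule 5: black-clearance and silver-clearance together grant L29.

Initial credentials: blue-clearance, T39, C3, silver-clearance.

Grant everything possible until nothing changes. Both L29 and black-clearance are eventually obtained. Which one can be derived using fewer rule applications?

black-clearance: Holding C3 grants black-clearance (Rule 3). [1 rule application]
L29: Holding C3 grants black-clearance (Rule 3). Holding black-clearance and silver-clearance grants L29 (Rule 5). [2 rule applications]
black-clearance needs fewer.

black-clearance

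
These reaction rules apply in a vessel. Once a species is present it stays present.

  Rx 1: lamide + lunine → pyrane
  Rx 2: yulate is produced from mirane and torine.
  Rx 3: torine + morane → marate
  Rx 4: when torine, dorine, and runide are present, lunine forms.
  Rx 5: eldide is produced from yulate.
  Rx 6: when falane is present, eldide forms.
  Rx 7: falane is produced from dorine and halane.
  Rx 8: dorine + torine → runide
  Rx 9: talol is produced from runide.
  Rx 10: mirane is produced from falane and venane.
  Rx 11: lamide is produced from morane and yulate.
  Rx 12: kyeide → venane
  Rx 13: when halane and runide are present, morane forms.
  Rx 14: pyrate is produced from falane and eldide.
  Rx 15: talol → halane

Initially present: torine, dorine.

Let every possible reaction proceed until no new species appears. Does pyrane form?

No

pyrane would need lamide and lunine (Rx 1), but lamide never forms.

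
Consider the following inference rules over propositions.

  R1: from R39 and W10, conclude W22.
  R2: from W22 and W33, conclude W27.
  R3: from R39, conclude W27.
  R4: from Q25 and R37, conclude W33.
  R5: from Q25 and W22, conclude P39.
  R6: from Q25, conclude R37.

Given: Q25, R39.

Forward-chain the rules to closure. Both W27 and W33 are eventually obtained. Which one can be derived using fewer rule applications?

W27: From R39, R3 gives W27. [1 rule application]
W33: Q25 holds, so R37 follows (R6). Q25 and R37 hold, so W33 follows (R4). [2 rule applications]
W27 needs fewer.

W27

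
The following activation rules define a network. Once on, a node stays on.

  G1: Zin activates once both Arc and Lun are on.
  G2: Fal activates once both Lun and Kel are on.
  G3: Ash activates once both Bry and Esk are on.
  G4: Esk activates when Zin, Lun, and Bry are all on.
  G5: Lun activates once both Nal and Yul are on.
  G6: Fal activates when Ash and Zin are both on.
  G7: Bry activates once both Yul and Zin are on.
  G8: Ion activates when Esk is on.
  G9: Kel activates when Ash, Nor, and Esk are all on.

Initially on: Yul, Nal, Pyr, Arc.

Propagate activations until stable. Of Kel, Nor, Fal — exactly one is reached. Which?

Fal

G5: Nal and Yul on → Lun on.
Arc and Lun are on, so Zin activates (G1).
G7: Yul and Zin on → Bry on.
Zin, Lun, and Bry are on, so Esk activates (G4).
Bry and Esk are on, so Ash activates (G3).
Ash and Zin are on, so Fal activates (G6).
No rule produces Nor, and it is not given. Kel would need Ash, Nor, and Esk (G9), but Nor never turns on.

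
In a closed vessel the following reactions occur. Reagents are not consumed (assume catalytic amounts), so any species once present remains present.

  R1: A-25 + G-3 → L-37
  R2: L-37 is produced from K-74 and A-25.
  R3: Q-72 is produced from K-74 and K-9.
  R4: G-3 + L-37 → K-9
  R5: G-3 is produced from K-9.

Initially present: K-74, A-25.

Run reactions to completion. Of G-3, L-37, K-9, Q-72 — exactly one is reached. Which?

K-74 and A-25 present → L-37 forms (R2).
K-9 would need G-3 and L-37 (R4), but G-3 never forms. G-3 would need K-9 (R5), but K-9 never forms. Q-72 would need K-74 and K-9 (R3), but K-9 never forms.

L-37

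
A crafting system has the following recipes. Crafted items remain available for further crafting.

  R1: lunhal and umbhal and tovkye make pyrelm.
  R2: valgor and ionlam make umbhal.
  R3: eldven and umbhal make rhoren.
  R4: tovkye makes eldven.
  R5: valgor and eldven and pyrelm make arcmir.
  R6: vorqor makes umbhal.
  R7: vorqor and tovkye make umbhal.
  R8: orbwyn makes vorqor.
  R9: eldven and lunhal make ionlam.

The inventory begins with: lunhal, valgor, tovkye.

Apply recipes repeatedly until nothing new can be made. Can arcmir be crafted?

Yes

tovkye → eldven (R4).
eldven and lunhal → ionlam (R9).
valgor and ionlam → umbhal (R2).
lunhal and umbhal and tovkye → pyrelm (R1).
valgor and eldven and pyrelm → arcmir (R5).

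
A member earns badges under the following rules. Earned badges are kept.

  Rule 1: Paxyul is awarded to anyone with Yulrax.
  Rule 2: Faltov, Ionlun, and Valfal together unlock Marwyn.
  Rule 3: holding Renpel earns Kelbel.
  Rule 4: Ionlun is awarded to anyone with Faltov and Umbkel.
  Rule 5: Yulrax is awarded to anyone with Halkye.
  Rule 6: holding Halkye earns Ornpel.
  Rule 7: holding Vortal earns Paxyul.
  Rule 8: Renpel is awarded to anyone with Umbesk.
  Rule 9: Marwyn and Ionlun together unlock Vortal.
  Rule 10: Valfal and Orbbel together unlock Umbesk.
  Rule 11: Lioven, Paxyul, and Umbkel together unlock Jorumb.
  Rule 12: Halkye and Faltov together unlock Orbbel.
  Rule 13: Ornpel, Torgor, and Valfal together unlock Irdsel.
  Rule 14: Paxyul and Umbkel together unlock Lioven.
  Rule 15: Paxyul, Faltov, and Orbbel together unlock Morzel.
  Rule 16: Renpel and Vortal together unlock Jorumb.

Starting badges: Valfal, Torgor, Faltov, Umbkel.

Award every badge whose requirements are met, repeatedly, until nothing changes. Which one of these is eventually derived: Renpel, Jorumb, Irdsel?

With Faltov and Umbkel, Ionlun is earned (Rule 4).
With Faltov, Ionlun, and Valfal, Marwyn is earned (Rule 2).
With Marwyn and Ionlun, Vortal is earned (Rule 9).
With Vortal, Paxyul is earned (Rule 7).
With Paxyul and Umbkel, Lioven is earned (Rule 14).
With Lioven, Paxyul, and Umbkel, Jorumb is earned (Rule 11).
Irdsel would need Ornpel, Torgor, and Valfal (Rule 13), but Ornpel is never earned. Renpel would need Umbesk (Rule 8), but Umbesk is never earned.

Jorumb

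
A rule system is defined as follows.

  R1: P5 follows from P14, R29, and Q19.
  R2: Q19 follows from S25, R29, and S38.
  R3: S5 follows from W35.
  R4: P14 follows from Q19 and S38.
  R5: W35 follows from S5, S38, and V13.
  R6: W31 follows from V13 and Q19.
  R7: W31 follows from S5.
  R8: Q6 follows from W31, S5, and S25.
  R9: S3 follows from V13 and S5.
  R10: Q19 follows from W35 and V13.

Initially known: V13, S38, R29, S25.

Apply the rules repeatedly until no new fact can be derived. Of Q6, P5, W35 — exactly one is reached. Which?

P5

S25, R29, and S38 hold, so Q19 follows (R2).
Q19 and S38 hold, so P14 follows (R4).
From P14, R29, and Q19, R1 gives P5.
W35 would need S5, S38, and V13 (R5), but S5 is never established. Q6 would need W31, S5, and S25 (R8), but S5 is never established.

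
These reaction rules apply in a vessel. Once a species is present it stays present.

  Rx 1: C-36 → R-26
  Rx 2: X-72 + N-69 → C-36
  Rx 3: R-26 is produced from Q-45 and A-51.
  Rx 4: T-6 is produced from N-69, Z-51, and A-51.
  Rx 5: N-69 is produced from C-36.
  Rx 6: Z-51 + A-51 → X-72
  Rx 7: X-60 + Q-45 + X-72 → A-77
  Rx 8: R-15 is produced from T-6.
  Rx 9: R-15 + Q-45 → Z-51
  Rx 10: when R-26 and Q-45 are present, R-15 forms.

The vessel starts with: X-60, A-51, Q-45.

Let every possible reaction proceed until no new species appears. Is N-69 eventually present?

N-69 would need C-36 (Rx 5), but C-36 never forms.

No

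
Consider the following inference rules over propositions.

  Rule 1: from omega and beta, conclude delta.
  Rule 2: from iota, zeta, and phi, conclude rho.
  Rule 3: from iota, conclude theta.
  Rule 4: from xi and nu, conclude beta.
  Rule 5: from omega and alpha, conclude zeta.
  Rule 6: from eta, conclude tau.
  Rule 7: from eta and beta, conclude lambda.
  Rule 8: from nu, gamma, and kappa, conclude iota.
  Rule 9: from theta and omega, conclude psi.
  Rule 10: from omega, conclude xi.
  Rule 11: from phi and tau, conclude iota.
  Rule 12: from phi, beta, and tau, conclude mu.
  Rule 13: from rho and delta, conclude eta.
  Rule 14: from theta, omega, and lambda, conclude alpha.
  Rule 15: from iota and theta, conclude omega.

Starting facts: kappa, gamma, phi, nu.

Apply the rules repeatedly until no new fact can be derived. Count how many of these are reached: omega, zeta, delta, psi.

3

From nu, gamma, and kappa, Rule 8 gives iota.
From iota, Rule 3 gives theta.
From iota and theta, Rule 15 gives omega.
omega holds, so xi follows (Rule 10).
From theta and omega, Rule 9 gives psi.
From xi and nu, Rule 4 gives beta.
From omega and beta, Rule 1 gives delta.
omega: reached.
zeta would need omega and alpha (Rule 5), but alpha is never established.
delta: reached.
psi: reached.
Reached: omega, delta, and psi — 3 of the 4.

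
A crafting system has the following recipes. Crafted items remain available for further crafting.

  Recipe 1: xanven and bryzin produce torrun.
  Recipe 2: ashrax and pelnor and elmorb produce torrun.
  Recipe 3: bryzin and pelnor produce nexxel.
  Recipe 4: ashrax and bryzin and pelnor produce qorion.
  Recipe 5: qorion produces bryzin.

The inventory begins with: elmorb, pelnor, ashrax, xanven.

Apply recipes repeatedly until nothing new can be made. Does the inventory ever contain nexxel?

nexxel would need bryzin and pelnor (Recipe 3), but bryzin is never obtained.

No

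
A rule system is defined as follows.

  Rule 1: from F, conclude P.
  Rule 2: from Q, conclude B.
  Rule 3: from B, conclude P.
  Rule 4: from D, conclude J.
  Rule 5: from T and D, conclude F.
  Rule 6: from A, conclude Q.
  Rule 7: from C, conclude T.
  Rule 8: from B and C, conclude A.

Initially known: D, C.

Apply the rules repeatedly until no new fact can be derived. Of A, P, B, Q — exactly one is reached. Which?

P

C holds, so T follows (Rule 7).
T and D hold, so F follows (Rule 5).
From F, Rule 1 gives P.
A would need B and C (Rule 8), but B is never established. Q would need A (Rule 6), but A is never established. B would need Q (Rule 2), but Q is never established.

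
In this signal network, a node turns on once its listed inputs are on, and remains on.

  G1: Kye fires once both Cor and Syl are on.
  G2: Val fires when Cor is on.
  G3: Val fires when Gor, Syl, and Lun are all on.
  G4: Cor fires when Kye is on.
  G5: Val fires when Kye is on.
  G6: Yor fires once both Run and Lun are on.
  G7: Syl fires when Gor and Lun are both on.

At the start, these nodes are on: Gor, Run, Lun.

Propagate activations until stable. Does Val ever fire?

G7: Gor and Lun on → Syl on.
G3: Gor, Syl, and Lun on → Val on.

Yes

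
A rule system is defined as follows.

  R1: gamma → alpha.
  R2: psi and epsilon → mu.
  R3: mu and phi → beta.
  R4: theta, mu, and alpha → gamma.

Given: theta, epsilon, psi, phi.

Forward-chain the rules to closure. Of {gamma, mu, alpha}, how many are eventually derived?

1

From psi and epsilon, R2 gives mu.
gamma would need theta, mu, and alpha (R4), but alpha is never established.
mu: reached.
alpha would need gamma (R1), but gamma is never established.
Reached: mu — 1 of the 3.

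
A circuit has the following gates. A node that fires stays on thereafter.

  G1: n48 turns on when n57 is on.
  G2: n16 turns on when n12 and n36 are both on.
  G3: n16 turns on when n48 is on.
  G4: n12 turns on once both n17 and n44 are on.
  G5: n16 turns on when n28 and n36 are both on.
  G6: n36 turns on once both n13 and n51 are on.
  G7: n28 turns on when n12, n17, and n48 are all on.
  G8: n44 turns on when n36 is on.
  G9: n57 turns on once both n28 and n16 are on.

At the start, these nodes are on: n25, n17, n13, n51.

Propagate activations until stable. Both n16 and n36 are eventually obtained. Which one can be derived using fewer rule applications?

n36

n36: G6: n13 and n51 on → n36 on. [1 rule application]
n16: G6: n13 and n51 on → n36 on. G8: n36 on → n44 on. n17 and n44 are on, so n12 turns on (G4). G2: n12 and n36 on → n16 on. [4 rule applications]
n36 needs fewer.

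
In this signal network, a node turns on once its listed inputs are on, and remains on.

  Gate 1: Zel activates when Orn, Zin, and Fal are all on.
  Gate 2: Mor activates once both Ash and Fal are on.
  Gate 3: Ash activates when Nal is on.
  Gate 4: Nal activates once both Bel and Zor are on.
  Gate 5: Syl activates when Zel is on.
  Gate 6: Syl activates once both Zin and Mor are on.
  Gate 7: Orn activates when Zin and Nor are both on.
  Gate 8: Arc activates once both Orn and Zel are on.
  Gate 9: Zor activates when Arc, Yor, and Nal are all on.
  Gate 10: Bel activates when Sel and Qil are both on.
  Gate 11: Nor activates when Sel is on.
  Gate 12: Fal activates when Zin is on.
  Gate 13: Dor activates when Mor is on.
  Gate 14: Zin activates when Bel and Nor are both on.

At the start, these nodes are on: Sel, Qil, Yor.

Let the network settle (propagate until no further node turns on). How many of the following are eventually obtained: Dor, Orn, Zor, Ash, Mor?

1

Sel and Qil are on, so Bel activates (Gate 10).
Sel is on, so Nor activates (Gate 11).
Bel and Nor are on, so Zin activates (Gate 14).
Gate 7: Zin and Nor on → Orn on.
Dor would need Mor (Gate 13), but Mor never turns on.
Orn: reached.
Zor would need Arc, Yor, and Nal (Gate 9), but Nal never turns on.
Ash would need Nal (Gate 3), but Nal never turns on.
Mor would need Ash and Fal (Gate 2), but Ash never turns on.
Reached: Orn — 1 of the 5.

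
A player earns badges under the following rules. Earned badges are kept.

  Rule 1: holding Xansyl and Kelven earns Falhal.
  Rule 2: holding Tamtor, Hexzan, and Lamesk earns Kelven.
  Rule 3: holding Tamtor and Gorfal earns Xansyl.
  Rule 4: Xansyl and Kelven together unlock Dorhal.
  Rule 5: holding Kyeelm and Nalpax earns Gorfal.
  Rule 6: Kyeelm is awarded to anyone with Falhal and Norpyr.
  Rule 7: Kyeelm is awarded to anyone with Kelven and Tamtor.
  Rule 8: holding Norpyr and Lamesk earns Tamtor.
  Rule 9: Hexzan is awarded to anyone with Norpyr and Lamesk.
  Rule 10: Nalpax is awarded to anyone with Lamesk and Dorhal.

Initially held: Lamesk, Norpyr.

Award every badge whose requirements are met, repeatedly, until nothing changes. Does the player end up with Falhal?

No

Falhal would need Xansyl and Kelven (Rule 1), but Xansyl is never earned.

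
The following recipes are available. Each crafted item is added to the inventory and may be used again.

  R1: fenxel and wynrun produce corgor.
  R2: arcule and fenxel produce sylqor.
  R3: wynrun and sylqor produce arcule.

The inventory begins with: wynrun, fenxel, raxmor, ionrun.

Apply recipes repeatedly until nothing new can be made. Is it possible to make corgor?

fenxel and wynrun → corgor (R1).

Yes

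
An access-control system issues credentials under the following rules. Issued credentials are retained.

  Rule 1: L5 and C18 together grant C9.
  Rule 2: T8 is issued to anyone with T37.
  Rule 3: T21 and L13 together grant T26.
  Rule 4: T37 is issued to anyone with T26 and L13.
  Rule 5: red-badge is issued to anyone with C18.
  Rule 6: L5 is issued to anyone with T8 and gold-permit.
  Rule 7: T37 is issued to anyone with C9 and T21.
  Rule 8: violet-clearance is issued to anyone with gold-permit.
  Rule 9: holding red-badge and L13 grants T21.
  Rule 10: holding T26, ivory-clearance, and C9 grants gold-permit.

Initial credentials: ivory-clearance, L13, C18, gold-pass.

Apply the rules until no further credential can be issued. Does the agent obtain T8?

Holding C18 grants red-badge (Rule 5).
Holding red-badge and L13 grants T21 (Rule 9).
Holding T21 and L13 grants T26 (Rule 3).
Holding T26 and L13 grants T37 (Rule 4).
Holding T37 grants T8 (Rule 2).

Yes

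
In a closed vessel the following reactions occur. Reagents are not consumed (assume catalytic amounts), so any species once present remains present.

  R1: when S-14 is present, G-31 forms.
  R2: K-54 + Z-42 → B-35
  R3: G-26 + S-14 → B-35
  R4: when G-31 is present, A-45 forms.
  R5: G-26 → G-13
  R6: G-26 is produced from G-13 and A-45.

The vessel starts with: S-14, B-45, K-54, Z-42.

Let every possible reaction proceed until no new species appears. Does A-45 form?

S-14 present → G-31 forms (R1).
G-31 present → A-45 forms (R4).

Yes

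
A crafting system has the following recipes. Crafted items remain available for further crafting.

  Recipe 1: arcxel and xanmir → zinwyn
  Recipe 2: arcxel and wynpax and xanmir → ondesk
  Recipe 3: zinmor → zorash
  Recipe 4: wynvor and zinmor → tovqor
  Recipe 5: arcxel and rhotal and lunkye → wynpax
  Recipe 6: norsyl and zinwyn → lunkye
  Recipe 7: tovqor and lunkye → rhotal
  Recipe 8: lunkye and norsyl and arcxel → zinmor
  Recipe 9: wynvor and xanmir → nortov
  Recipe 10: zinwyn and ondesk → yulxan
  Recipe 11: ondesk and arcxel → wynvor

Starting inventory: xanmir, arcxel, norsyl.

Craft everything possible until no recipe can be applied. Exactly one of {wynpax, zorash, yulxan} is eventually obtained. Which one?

Using Recipe 1, arcxel and xanmir make zinwyn.
norsyl and zinwyn → lunkye (Recipe 6).
lunkye and norsyl and arcxel → zinmor (Recipe 8).
Using Recipe 3, zinmor makes zorash.
wynpax would need arcxel, rhotal, and lunkye (Recipe 5), but rhotal is never obtained. yulxan would need zinwyn and ondesk (Recipe 10), but ondesk is never obtained.

zorash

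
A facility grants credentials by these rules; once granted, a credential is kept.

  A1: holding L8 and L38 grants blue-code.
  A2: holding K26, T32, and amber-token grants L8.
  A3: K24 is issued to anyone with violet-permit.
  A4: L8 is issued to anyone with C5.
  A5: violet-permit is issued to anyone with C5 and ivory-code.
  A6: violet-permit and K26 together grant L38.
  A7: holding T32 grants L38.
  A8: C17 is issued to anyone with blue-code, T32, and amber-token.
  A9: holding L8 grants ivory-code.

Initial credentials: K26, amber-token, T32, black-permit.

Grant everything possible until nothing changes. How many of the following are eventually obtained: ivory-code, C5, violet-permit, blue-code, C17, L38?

Holding T32 grants L38 (A7).
Holding K26, T32, and amber-token grants L8 (A2).
Holding L8 and L38 grants blue-code (A1).
Holding L8 grants ivory-code (A9).
Holding blue-code, T32, and amber-token grants C17 (A8).
ivory-code: reached.
No rule produces C5, and it is not given.
violet-permit would need C5 and ivory-code (A5), but C5 is never granted.
blue-code: reached.
C17: reached.
L38: reached.
Reached: ivory-code, blue-code, C17, and L38 — 4 of the 6.

4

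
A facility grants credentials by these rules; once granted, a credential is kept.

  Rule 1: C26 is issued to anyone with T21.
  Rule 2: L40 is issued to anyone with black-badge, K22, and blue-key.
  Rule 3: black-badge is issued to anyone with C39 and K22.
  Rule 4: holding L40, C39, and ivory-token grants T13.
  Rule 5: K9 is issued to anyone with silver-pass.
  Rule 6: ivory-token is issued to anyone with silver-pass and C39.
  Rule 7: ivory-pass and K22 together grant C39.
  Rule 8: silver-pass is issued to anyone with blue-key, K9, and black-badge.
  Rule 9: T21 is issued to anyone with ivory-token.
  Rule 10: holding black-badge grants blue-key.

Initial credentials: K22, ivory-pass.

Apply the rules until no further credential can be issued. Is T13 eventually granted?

T13 would need L40, C39, and ivory-token (Rule 4), but ivory-token is never granted.

No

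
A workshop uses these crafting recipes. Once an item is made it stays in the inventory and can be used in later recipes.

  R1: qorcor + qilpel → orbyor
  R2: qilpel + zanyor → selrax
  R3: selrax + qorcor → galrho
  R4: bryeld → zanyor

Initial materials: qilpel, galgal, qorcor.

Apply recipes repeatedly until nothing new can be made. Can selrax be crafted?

No

selrax would need qilpel and zanyor (R2), but zanyor is never obtained.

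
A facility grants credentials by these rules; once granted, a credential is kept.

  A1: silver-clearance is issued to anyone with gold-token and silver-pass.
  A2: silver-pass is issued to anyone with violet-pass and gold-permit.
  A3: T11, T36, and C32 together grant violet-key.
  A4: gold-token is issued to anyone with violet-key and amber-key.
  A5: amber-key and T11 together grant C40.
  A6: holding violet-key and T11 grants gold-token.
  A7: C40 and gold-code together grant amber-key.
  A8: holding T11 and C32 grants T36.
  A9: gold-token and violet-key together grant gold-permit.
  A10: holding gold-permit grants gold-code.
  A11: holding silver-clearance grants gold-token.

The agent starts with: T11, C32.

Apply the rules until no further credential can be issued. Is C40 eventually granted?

C40 would need amber-key and T11 (A5), but amber-key is never granted.

No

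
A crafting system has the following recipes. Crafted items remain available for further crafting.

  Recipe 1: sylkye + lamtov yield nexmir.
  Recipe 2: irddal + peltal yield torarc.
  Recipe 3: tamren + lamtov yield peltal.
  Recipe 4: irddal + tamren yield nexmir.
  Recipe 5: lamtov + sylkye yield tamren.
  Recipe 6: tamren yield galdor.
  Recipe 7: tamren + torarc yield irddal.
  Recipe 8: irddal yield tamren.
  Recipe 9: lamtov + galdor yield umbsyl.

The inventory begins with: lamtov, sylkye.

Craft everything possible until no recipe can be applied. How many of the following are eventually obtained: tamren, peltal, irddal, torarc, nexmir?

3

lamtov + sylkye → tamren (Recipe 5).
sylkye + lamtov → nexmir (Recipe 1).
tamren + lamtov → peltal (Recipe 3).
tamren: reached.
peltal: reached.
irddal would need tamren and torarc (Recipe 7), but torarc is never obtained.
torarc would need irddal and peltal (Recipe 2), but irddal is never obtained.
nexmir: reached.
Reached: tamren, peltal, and nexmir — 3 of the 5.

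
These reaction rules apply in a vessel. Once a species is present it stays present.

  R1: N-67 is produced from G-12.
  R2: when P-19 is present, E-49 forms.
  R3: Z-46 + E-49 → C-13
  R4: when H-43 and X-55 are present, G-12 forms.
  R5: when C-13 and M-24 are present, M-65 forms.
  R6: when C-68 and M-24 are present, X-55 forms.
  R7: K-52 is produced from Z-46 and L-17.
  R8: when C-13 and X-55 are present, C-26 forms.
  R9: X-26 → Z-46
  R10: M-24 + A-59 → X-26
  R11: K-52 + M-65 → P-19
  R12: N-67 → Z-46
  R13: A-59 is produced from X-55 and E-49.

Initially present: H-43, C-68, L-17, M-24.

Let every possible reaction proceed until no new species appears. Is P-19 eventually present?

P-19 would need K-52 and M-65 (R11), but M-65 never forms.

No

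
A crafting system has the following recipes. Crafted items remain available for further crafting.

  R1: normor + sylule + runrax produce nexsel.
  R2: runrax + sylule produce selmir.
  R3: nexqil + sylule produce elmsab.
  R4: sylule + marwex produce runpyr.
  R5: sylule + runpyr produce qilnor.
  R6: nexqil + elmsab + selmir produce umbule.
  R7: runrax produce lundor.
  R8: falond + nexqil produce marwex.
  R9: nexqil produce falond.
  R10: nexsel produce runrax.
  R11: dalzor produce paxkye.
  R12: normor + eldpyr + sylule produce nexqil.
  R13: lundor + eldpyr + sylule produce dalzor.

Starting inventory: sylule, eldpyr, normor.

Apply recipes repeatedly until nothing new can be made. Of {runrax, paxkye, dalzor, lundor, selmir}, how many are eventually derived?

runrax would need nexsel (R10), but nexsel is never obtained.
paxkye would need dalzor (R11), but dalzor is never obtained.
dalzor would need lundor, eldpyr, and sylule (R13), but lundor is never obtained.
lundor would need runrax (R7), but runrax is never obtained.
selmir would need runrax and sylule (R2), but runrax is never obtained.
None of the 5 are reached.

0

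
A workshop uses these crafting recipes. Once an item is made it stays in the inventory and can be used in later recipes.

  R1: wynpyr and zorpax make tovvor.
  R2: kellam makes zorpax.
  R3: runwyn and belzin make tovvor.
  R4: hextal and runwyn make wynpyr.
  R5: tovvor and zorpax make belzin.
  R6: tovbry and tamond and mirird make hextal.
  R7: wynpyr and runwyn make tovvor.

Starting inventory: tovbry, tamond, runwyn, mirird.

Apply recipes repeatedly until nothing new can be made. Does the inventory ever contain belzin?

belzin would need tovvor and zorpax (R5), but zorpax is never obtained.

No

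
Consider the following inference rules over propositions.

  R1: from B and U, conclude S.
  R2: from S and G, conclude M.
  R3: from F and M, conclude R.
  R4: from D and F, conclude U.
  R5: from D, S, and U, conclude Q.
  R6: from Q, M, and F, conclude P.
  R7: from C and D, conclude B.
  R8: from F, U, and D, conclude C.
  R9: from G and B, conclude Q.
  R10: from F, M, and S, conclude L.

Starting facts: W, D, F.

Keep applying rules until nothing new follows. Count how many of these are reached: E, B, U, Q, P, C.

From D and F, R4 gives U.
F, U, and D hold, so C follows (R8).
C and D hold, so B follows (R7).
From B and U, R1 gives S.
D, S, and U hold, so Q follows (R5).
No rule produces E, and it is not given.
B: reached.
U: reached.
Q: reached.
P would need Q, M, and F (R6), but M is never established.
C: reached.
Reached: B, U, Q, and C — 4 of the 6.

4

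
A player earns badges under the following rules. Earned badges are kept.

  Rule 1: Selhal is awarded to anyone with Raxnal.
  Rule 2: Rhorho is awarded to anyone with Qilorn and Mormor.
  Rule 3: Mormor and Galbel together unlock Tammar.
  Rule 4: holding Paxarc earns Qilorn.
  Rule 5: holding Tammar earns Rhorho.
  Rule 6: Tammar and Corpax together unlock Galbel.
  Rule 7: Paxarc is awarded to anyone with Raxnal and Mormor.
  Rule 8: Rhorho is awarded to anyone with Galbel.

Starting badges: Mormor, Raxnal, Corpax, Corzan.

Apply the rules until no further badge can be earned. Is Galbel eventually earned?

No

Galbel would need Tammar and Corpax (Rule 6), but Tammar is never earned.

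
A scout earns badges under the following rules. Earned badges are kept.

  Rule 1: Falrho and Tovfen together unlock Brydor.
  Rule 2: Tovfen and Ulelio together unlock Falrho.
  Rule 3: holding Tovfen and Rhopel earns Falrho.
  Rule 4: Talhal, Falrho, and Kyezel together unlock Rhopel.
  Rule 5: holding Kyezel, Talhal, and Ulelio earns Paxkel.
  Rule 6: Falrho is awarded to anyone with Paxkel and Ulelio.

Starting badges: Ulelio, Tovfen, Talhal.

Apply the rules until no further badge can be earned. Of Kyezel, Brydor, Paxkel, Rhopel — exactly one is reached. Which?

With Tovfen and Ulelio, Falrho is earned (Rule 2).
With Falrho and Tovfen, Brydor is earned (Rule 1).
No rule produces Kyezel, and it is not given. Paxkel would need Kyezel, Talhal, and Ulelio (Rule 5), but Kyezel is never earned. Rhopel would need Talhal, Falrho, and Kyezel (Rule 4), but Kyezel is never earned.

Brydor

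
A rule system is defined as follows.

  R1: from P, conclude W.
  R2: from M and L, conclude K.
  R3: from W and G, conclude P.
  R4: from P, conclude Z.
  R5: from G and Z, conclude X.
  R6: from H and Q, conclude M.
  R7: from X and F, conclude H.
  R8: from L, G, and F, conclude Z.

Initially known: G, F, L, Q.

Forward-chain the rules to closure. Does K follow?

Yes

From L, G, and F, R8 gives Z.
G and Z hold, so X follows (R5).
X and F hold, so H follows (R7).
H and Q hold, so M follows (R6).
From M and L, R2 gives K.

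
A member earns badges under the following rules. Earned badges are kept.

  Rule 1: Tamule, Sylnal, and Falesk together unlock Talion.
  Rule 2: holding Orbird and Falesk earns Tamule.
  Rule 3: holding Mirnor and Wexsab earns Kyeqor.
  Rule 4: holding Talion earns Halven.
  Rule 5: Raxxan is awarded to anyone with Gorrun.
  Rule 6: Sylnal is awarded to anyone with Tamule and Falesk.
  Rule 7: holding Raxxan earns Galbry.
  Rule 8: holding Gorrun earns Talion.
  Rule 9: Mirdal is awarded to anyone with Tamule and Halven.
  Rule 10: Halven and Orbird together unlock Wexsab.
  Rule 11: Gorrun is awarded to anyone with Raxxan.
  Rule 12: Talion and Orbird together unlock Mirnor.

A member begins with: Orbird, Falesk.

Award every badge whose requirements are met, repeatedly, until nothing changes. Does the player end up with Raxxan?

Raxxan would need Gorrun (Rule 5), but Gorrun is never earned.

No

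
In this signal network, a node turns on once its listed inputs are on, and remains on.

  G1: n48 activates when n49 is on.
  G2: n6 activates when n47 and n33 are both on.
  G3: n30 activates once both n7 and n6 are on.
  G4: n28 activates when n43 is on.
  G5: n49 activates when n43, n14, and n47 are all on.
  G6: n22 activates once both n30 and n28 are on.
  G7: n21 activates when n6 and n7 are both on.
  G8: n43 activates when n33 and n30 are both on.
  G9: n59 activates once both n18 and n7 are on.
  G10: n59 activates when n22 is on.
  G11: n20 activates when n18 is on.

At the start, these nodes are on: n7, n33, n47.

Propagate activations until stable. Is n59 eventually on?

Yes

G2: n47 and n33 on → n6 on.
G3: n7 and n6 on → n30 on.
G8: n33 and n30 on → n43 on.
n43 is on, so n28 activates (G4).
n30 and n28 are on, so n22 activates (G6).
G10: n22 on → n59 on.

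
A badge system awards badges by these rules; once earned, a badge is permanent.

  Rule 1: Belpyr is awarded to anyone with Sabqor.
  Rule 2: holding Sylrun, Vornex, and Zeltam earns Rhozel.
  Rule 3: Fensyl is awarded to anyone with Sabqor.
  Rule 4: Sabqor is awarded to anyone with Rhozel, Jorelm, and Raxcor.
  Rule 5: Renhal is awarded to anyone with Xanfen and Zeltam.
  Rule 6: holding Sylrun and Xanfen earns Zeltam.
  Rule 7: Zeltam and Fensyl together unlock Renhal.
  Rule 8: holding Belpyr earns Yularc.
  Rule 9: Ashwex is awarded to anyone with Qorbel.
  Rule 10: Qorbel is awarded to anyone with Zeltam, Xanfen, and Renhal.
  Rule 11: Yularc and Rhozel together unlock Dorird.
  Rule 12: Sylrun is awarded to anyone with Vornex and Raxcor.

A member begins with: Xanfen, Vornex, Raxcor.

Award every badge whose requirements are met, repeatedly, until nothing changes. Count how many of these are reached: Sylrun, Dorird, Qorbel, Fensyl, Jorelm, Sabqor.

With Vornex and Raxcor, Sylrun is earned (Rule 12).
With Sylrun and Xanfen, Zeltam is earned (Rule 6).
With Xanfen and Zeltam, Renhal is earned (Rule 5).
With Zeltam, Xanfen, and Renhal, Qorbel is earned (Rule 10).
Sylrun: reached.
Dorird would need Yularc and Rhozel (Rule 11), but Yularc is never earned.
Qorbel: reached.
Fensyl would need Sabqor (Rule 3), but Sabqor is never earned.
No rule produces Jorelm, and it is not given.
Sabqor would need Rhozel, Jorelm, and Raxcor (Rule 4), but Jorelm is never earned.
Reached: Sylrun and Qorbel — 2 of the 6.

2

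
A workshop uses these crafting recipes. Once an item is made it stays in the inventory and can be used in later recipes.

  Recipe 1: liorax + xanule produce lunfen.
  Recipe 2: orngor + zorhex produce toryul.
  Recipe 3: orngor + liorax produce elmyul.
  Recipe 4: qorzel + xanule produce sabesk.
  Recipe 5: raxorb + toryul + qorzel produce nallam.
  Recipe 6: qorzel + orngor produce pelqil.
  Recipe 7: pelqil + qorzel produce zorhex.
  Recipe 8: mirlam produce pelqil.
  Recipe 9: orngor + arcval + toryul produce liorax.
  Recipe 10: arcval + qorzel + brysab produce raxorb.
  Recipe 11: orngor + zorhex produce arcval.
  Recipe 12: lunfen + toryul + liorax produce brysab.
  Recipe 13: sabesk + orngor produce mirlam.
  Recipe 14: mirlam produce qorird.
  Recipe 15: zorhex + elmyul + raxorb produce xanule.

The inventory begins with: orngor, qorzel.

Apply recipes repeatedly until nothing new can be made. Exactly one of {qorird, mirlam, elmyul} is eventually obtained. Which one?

elmyul

qorzel + orngor → pelqil (Recipe 6).
Using Recipe 7, pelqil and qorzel make zorhex.
Using Recipe 11, orngor and zorhex make arcval.
orngor + zorhex → toryul (Recipe 2).
Using Recipe 9, orngor, arcval, and toryul make liorax.
orngor + liorax → elmyul (Recipe 3).
qorird would need mirlam (Recipe 14), but mirlam is never obtained. mirlam would need sabesk and orngor (Recipe 13), but sabesk is never obtained.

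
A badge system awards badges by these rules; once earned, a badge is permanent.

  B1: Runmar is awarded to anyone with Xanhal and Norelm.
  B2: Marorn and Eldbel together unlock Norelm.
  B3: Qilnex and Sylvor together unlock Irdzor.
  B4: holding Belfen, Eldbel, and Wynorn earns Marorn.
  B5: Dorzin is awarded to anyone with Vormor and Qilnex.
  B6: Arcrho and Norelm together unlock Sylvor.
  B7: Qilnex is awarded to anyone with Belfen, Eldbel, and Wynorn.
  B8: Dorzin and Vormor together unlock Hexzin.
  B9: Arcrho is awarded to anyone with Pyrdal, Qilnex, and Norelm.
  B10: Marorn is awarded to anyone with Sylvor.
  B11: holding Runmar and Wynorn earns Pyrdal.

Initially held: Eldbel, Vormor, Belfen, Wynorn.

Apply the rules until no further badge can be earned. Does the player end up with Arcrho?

Arcrho would need Pyrdal, Qilnex, and Norelm (B9), but Pyrdal is never earned.

No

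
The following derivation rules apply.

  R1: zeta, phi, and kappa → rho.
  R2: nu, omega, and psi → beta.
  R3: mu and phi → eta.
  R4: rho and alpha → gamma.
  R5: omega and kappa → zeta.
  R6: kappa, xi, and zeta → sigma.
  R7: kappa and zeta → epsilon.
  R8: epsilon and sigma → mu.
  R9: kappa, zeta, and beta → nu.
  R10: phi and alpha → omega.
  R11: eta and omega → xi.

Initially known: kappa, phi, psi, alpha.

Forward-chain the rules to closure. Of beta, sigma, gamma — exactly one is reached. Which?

gamma

phi and alpha hold, so omega follows (R10).
omega and kappa hold, so zeta follows (R5).
zeta, phi, and kappa hold, so rho follows (R1).
rho and alpha hold, so gamma follows (R4).
beta would need nu, omega, and psi (R2), but nu is never established. sigma would need kappa, xi, and zeta (R6), but xi is never established.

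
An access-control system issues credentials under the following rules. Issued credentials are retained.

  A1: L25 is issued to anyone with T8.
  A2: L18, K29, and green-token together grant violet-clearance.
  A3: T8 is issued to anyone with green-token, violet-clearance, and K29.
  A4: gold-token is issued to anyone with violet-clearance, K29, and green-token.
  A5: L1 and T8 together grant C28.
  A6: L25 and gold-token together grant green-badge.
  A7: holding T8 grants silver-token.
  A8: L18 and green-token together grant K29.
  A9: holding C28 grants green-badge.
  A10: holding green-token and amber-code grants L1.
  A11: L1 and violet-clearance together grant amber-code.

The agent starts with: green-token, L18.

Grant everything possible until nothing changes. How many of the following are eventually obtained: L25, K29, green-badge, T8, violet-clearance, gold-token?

6

Holding L18 and green-token grants K29 (A8).
Holding L18, K29, and green-token grants violet-clearance (A2).
Holding violet-clearance, K29, and green-token grants gold-token (A4).
Holding green-token, violet-clearance, and K29 grants T8 (A3).
Holding T8 grants L25 (A1).
Holding L25 and gold-token grants green-badge (A6).
L25: reached.
K29: reached.
green-badge: reached.
T8: reached.
violet-clearance: reached.
gold-token: reached.
All 6 are reached.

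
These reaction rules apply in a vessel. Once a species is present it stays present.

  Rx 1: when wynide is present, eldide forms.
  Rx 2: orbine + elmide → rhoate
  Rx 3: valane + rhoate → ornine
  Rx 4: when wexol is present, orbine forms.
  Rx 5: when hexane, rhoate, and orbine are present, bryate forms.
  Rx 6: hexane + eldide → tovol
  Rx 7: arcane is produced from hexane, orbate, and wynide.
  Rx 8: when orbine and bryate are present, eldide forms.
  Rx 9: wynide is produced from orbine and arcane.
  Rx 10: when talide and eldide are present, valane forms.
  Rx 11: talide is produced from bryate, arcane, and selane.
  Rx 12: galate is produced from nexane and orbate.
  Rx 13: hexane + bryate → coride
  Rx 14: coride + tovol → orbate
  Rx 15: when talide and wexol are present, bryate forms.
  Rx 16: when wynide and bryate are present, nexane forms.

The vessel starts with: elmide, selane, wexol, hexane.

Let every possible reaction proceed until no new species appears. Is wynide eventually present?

wynide would need orbine and arcane (Rx 9), but arcane never forms.

No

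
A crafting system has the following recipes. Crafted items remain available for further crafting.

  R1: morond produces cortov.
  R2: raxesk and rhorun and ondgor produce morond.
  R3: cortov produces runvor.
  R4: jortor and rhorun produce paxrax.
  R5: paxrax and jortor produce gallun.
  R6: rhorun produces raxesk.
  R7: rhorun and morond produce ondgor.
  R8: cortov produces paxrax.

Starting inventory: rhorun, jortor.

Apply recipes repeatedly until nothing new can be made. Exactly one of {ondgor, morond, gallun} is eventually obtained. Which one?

jortor and rhorun → paxrax (R4).
Using R5, paxrax and jortor make gallun.
morond would need raxesk, rhorun, and ondgor (R2), but ondgor is never obtained. ondgor would need rhorun and morond (R7), but morond is never obtained.

gallun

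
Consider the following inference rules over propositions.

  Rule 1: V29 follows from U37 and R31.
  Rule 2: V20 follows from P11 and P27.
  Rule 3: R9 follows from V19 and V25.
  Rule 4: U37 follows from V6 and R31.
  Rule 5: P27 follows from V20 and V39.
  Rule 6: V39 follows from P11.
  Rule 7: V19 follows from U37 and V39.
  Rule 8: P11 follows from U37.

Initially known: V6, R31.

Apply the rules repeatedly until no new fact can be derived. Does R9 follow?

No

R9 would need V19 and V25 (Rule 3), but V25 is never established.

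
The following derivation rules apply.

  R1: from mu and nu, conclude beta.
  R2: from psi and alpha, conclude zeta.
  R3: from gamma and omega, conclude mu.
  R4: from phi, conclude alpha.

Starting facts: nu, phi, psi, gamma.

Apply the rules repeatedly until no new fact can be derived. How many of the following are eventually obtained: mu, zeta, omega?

phi holds, so alpha follows (R4).
psi and alpha hold, so zeta follows (R2).
mu would need gamma and omega (R3), but omega is never established.
zeta: reached.
No rule produces omega, and it is not given.
Reached: zeta — 1 of the 3.

1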